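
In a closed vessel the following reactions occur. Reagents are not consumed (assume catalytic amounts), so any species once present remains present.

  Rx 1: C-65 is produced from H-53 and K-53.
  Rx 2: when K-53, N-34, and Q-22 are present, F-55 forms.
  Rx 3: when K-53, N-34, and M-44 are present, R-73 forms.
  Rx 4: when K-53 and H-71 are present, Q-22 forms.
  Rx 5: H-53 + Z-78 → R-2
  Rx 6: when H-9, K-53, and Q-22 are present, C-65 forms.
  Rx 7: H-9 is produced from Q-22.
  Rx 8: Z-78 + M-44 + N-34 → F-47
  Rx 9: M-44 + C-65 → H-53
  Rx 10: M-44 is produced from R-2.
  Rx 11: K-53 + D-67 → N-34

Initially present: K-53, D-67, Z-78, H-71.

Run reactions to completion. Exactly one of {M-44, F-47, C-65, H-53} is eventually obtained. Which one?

C-65

K-53 and H-71 present → Q-22 forms (Rx 4).
Q-22 present → H-9 forms (Rx 7).
H-9, K-53, and Q-22 present → C-65 forms (Rx 6).
M-44 would need R-2 (Rx 10), but R-2 never forms. F-47 would need Z-78, M-44, and N-34 (Rx 8), but M-44 never forms. H-53 would need M-44 and C-65 (Rx 9), but M-44 never forms.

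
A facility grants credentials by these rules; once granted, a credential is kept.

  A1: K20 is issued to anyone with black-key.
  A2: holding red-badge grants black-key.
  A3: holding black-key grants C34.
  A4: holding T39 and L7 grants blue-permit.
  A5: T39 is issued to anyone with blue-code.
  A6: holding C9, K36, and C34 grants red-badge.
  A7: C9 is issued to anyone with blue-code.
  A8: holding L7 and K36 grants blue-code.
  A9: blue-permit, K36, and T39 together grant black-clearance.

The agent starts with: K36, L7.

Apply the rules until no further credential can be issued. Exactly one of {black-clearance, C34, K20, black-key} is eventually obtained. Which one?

Holding L7 and K36 grants blue-code (A8).
Holding blue-code grants T39 (A5).
Holding T39 and L7 grants blue-permit (A4).
Holding blue-permit, K36, and T39 grants black-clearance (A9).
C34 would need black-key (A3), but black-key is never granted. K20 would need black-key (A1), but black-key is never granted. black-key would need red-badge (A2), but red-badge is never granted.

black-clearance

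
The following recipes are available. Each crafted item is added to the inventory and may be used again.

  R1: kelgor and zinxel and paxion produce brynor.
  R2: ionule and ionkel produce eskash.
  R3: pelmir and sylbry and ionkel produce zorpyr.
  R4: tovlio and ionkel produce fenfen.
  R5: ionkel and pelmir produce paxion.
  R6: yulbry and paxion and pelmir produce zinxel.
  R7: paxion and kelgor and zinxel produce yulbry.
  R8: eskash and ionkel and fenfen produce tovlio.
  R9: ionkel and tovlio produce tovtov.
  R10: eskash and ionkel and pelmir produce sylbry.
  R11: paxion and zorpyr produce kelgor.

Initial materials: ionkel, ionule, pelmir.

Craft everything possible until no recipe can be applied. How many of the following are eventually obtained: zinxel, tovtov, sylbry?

Using R2, ionule and ionkel make eskash.
Using R10, eskash, ionkel, and pelmir make sylbry.
zinxel would need yulbry, paxion, and pelmir (R6), but yulbry is never obtained.
tovtov would need ionkel and tovlio (R9), but tovlio is never obtained.
sylbry: reached.
Reached: sylbry — 1 of the 3.

1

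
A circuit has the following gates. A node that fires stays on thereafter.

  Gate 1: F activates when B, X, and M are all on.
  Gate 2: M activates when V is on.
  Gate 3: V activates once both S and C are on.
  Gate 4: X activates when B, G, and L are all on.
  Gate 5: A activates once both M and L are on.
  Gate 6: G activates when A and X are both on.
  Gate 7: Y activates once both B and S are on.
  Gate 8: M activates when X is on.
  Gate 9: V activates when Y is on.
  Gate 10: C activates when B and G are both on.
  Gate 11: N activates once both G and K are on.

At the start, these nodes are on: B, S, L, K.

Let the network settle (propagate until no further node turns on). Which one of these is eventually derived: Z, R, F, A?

A

B and S are on, so Y activates (Gate 7).
Gate 9: Y on → V on.
Gate 2: V on → M on.
M and L are on, so A activates (Gate 5).
No rule produces R, and it is not given. F would need B, X, and M (Gate 1), but X never turns on. No rule produces Z, and it is not given.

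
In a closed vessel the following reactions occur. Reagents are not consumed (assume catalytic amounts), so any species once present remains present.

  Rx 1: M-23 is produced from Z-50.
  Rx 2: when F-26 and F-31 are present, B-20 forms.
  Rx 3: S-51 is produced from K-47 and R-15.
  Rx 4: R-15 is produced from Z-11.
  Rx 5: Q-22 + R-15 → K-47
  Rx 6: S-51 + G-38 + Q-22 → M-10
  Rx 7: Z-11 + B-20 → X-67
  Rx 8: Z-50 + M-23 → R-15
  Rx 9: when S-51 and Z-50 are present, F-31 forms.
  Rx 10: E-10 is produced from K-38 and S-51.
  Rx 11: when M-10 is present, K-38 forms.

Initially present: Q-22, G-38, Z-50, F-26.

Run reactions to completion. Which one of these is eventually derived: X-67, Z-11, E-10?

Z-50 present → M-23 forms (Rx 1).
Z-50 and M-23 present → R-15 forms (Rx 8).
Q-22 and R-15 present → K-47 forms (Rx 5).
K-47 and R-15 present → S-51 forms (Rx 3).
S-51, G-38, and Q-22 present → M-10 forms (Rx 6).
M-10 present → K-38 forms (Rx 11).
K-38 and S-51 present → E-10 forms (Rx 10).
No rule produces Z-11, and it is not given. X-67 would need Z-11 and B-20 (Rx 7), but Z-11 never forms.

E-10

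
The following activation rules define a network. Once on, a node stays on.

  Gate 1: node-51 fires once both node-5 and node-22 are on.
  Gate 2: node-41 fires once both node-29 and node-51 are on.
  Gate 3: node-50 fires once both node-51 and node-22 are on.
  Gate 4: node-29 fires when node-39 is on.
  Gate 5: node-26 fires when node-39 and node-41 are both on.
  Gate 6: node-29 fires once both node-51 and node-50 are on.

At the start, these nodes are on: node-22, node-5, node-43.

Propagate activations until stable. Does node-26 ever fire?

node-26 would need node-39 and node-41 (Gate 5), but node-39 never turns on.

No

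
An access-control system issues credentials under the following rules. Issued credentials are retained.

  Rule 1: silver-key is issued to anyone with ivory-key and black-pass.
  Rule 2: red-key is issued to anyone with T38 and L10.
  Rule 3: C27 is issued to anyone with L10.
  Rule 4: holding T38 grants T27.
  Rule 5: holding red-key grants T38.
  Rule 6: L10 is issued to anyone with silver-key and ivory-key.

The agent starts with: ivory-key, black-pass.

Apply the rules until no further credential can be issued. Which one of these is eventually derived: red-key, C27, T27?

C27

Holding ivory-key and black-pass grants silver-key (Rule 1).
Holding silver-key and ivory-key grants L10 (Rule 6).
Holding L10 grants C27 (Rule 3).
T27 would need T38 (Rule 4), but T38 is never granted. red-key would need T38 and L10 (Rule 2), but T38 is never granted.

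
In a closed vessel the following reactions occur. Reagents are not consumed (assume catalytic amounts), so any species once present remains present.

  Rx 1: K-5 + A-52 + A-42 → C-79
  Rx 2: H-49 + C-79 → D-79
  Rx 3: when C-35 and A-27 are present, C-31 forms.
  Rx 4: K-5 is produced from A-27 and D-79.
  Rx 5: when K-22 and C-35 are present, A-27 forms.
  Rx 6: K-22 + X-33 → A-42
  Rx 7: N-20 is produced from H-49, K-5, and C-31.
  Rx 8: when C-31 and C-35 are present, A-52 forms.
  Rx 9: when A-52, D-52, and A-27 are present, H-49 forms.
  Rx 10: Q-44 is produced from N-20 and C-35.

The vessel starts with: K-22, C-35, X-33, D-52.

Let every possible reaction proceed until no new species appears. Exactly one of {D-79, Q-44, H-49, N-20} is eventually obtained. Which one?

H-49

K-22 and C-35 present → A-27 forms (Rx 5).
C-35 and A-27 present → C-31 forms (Rx 3).
C-31 and C-35 present → A-52 forms (Rx 8).
A-52, D-52, and A-27 present → H-49 forms (Rx 9).
N-20 would need H-49, K-5, and C-31 (Rx 7), but K-5 never forms. Q-44 would need N-20 and C-35 (Rx 10), but N-20 never forms. D-79 would need H-49 and C-79 (Rx 2), but C-79 never forms.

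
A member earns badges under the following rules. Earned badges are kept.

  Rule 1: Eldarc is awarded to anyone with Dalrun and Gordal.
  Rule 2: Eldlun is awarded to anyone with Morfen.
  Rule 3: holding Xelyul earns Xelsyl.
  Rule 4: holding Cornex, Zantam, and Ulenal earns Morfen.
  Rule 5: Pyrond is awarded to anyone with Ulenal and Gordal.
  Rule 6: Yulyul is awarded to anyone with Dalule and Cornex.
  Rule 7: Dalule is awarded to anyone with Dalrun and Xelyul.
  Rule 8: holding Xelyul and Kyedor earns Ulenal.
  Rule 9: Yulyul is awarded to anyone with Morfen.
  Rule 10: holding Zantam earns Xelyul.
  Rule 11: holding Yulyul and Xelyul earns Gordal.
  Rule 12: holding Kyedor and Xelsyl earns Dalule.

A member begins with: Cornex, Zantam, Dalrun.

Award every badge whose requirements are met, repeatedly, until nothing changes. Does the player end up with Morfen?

Morfen would need Cornex, Zantam, and Ulenal (Rule 4), but Ulenal is never earned.

No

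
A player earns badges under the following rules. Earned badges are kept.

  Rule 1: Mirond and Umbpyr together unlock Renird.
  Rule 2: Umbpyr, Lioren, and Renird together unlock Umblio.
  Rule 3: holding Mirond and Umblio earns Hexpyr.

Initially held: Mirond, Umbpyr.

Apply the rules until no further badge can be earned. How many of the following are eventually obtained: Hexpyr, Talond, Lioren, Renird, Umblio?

With Mirond and Umbpyr, Renird is earned (Rule 1).
Hexpyr would need Mirond and Umblio (Rule 3), but Umblio is never earned.
No rule produces Talond, and it is not given.
No rule produces Lioren, and it is not given.
Renird: reached.
Umblio would need Umbpyr, Lioren, and Renird (Rule 2), but Lioren is never earned.
Reached: Renird — 1 of the 5.

1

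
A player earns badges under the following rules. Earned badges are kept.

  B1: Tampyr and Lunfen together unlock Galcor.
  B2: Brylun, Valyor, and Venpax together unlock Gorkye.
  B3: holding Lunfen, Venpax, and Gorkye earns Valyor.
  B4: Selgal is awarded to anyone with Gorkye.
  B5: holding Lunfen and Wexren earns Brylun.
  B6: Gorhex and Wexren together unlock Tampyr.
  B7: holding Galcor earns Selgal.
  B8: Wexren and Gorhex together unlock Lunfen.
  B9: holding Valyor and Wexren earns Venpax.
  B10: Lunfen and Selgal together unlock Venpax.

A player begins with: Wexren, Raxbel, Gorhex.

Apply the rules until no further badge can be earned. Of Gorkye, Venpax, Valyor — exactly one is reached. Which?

Venpax

With Gorhex and Wexren, Tampyr is earned (B6).
With Wexren and Gorhex, Lunfen is earned (B8).
With Tampyr and Lunfen, Galcor is earned (B1).
With Galcor, Selgal is earned (B7).
With Lunfen and Selgal, Venpax is earned (B10).
Valyor would need Lunfen, Venpax, and Gorkye (B3), but Gorkye is never earned. Gorkye would need Brylun, Valyor, and Venpax (B2), but Valyor is never earned.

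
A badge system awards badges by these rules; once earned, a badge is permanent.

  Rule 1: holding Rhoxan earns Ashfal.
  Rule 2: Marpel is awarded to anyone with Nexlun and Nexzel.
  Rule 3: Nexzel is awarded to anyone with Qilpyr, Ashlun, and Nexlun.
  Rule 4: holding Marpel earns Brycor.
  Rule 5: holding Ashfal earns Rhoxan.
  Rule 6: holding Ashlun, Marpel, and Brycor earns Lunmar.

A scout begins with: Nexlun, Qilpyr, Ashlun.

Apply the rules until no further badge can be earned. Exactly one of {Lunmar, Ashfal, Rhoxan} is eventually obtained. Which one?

With Qilpyr, Ashlun, and Nexlun, Nexzel is earned (Rule 3).
With Nexlun and Nexzel, Marpel is earned (Rule 2).
With Marpel, Brycor is earned (Rule 4).
With Ashlun, Marpel, and Brycor, Lunmar is earned (Rule 6).
Ashfal would need Rhoxan (Rule 1), but Rhoxan is never earned. Rhoxan would need Ashfal (Rule 5), but Ashfal is never earned.

Lunmar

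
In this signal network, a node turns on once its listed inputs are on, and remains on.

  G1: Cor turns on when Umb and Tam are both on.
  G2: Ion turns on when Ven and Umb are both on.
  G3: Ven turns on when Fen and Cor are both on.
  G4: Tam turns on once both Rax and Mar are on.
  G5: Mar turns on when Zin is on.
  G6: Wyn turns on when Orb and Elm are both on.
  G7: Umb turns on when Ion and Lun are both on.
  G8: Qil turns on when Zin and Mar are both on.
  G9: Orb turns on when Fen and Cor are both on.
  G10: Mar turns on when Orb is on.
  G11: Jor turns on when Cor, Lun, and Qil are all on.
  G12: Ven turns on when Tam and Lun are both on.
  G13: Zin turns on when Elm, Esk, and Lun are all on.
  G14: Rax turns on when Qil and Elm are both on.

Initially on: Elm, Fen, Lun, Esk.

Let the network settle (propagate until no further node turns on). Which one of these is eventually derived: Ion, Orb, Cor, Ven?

Ven

G13: Elm, Esk, and Lun on → Zin on.
G5: Zin on → Mar on.
G8: Zin and Mar on → Qil on.
G14: Qil and Elm on → Rax on.
Rax and Mar are on, so Tam turns on (G4).
Tam and Lun are on, so Ven turns on (G12).
Ion would need Ven and Umb (G2), but Umb never turns on. Orb would need Fen and Cor (G9), but Cor never turns on. Cor would need Umb and Tam (G1), but Umb never turns on.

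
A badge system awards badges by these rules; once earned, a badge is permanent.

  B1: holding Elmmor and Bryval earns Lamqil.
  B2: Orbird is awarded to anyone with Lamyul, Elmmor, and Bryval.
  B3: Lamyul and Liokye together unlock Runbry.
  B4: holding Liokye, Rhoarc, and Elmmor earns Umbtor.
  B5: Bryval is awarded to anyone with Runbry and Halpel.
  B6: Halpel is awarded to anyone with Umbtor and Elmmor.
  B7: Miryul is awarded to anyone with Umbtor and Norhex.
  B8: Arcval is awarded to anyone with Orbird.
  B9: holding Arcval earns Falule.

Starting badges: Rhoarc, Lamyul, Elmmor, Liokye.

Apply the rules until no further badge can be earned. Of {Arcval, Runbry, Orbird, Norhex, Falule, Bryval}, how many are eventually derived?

5

With Liokye, Rhoarc, and Elmmor, Umbtor is earned (B4).
With Lamyul and Liokye, Runbry is earned (B3).
With Umbtor and Elmmor, Halpel is earned (B6).
With Runbry and Halpel, Bryval is earned (B5).
With Lamyul, Elmmor, and Bryval, Orbird is earned (B2).
With Orbird, Arcval is earned (B8).
With Arcval, Falule is earned (B9).
Arcval: reached.
Runbry: reached.
Orbird: reached.
No rule produces Norhex, and it is not given.
Falule: reached.
Bryval: reached.
Reached: Arcval, Runbry, Orbird, Falule, and Bryval — 5 of the 6.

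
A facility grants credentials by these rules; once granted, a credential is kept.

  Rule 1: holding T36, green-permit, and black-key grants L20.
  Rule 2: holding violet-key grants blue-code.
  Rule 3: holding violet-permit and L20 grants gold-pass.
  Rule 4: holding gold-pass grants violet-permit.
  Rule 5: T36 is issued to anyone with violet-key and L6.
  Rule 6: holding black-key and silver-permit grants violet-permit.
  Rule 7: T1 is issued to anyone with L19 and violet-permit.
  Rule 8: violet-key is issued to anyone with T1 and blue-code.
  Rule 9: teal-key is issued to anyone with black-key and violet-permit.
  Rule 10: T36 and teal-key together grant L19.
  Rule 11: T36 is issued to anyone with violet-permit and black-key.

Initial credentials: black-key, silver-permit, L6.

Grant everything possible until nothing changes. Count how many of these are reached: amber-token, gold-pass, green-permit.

0

No rule produces amber-token, and it is not given.
gold-pass would need violet-permit and L20 (Rule 3), but L20 is never granted.
No rule produces green-permit, and it is not given.
None of the 3 are reached.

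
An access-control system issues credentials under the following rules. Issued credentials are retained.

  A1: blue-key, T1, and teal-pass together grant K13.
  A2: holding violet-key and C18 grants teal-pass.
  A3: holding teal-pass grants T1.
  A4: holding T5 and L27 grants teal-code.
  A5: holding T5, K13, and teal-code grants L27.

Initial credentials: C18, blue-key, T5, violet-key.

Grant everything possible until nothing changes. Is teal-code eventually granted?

No

teal-code would need T5 and L27 (A4), but L27 is never granted.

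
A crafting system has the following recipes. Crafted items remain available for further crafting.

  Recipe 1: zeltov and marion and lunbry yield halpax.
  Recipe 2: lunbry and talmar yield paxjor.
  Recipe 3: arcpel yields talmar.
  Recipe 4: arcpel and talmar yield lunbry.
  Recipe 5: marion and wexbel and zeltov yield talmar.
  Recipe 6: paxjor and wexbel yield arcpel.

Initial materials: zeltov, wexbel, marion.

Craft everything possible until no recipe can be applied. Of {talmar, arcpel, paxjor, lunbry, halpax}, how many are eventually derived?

marion and wexbel and zeltov → talmar (Recipe 5).
talmar: reached.
arcpel would need paxjor and wexbel (Recipe 6), but paxjor is never obtained.
paxjor would need lunbry and talmar (Recipe 2), but lunbry is never obtained.
lunbry would need arcpel and talmar (Recipe 4), but arcpel is never obtained.
halpax would need zeltov, marion, and lunbry (Recipe 1), but lunbry is never obtained.
Reached: talmar — 1 of the 5.

1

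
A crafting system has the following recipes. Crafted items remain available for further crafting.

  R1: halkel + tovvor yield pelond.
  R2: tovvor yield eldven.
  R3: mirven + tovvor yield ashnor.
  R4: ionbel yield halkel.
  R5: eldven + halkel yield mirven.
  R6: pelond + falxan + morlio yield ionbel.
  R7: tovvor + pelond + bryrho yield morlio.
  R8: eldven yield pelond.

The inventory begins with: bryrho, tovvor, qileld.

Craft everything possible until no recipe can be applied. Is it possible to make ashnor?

ashnor would need mirven and tovvor (R3), but mirven is never obtained.

No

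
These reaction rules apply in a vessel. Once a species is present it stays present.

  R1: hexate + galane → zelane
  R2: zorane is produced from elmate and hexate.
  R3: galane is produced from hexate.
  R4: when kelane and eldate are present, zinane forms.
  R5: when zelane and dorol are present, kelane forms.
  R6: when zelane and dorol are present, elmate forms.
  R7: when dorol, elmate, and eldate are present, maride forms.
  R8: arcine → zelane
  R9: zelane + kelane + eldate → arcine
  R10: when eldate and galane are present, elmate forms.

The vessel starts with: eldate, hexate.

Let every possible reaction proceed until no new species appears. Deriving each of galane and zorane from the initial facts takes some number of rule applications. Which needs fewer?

galane: hexate present → galane forms (R3). [1 rule application]
zorane: hexate present → galane forms (R3). eldate and galane present → elmate forms (R10). elmate and hexate present → zorane forms (R2). [3 rule applications]
galane needs fewer.

galane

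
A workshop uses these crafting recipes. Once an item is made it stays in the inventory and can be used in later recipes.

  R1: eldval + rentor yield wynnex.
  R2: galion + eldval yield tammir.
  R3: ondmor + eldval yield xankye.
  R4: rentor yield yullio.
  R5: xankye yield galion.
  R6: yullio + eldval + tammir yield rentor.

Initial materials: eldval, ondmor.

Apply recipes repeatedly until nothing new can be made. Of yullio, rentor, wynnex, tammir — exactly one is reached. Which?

Using R3, ondmor and eldval make xankye.
xankye → galion (R5).
Using R2, galion and eldval make tammir.
rentor would need yullio, eldval, and tammir (R6), but yullio is never obtained. yullio would need rentor (R4), but rentor is never obtained. wynnex would need eldval and rentor (R1), but rentor is never obtained.

tammir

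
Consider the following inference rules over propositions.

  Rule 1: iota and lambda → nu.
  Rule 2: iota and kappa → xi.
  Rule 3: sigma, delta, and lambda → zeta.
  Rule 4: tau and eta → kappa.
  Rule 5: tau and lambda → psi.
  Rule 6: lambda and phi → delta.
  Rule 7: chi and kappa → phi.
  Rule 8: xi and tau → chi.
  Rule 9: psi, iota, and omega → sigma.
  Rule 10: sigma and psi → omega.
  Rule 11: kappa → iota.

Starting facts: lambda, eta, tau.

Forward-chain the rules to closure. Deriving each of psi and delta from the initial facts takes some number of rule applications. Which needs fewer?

psi: tau and lambda hold, so psi follows (Rule 5). [1 rule application]
delta: From tau and eta, Rule 4 gives kappa. From kappa, Rule 11 gives iota. iota and kappa hold, so xi follows (Rule 2). xi and tau hold, so chi follows (Rule 8). chi and kappa hold, so phi follows (Rule 7). From lambda and phi, Rule 6 gives delta. [6 rule applications]
psi needs fewer.

psi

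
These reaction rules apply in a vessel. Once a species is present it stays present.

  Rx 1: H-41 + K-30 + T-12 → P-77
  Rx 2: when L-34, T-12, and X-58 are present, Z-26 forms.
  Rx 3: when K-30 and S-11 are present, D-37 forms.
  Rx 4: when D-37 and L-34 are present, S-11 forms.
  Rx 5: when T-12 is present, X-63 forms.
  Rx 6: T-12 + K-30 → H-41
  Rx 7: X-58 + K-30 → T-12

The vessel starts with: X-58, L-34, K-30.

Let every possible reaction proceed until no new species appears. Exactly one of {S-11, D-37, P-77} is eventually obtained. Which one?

P-77

X-58 and K-30 present → T-12 forms (Rx 7).
T-12 and K-30 present → H-41 forms (Rx 6).
H-41, K-30, and T-12 present → P-77 forms (Rx 1).
D-37 would need K-30 and S-11 (Rx 3), but S-11 never forms. S-11 would need D-37 and L-34 (Rx 4), but D-37 never forms.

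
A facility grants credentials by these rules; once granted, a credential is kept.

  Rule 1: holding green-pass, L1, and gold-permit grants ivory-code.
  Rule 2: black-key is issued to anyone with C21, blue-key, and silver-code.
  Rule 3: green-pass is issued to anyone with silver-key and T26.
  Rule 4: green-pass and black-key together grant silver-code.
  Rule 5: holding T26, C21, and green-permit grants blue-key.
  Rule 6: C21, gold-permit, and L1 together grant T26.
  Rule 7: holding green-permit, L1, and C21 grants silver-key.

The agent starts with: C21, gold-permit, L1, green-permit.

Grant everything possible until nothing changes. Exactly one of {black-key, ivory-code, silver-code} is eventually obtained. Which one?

ivory-code

Holding green-permit, L1, and C21 grants silver-key (Rule 7).
Holding C21, gold-permit, and L1 grants T26 (Rule 6).
Holding silver-key and T26 grants green-pass (Rule 3).
Holding green-pass, L1, and gold-permit grants ivory-code (Rule 1).
silver-code would need green-pass and black-key (Rule 4), but black-key is never granted. black-key would need C21, blue-key, and silver-code (Rule 2), but silver-code is never granted.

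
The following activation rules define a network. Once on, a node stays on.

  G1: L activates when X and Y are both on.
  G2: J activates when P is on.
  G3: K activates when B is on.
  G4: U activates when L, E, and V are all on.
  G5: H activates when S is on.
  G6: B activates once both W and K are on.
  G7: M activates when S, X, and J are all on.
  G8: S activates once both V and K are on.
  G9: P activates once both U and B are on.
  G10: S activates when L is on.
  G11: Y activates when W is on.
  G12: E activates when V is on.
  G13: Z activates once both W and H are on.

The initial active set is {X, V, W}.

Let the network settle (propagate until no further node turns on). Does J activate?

J would need P (G2), but P never turns on.

No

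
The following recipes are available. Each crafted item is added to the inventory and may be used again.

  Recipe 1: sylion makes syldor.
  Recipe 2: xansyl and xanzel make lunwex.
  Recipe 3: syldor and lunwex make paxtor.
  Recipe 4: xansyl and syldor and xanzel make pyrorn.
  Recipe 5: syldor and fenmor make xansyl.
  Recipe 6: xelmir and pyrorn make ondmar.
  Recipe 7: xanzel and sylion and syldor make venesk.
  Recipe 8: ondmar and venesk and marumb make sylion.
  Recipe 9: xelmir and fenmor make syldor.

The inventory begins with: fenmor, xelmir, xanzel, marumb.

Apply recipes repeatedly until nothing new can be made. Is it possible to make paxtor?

xelmir and fenmor → syldor (Recipe 9).
Using Recipe 5, syldor and fenmor make xansyl.
xansyl and xanzel → lunwex (Recipe 2).
syldor and lunwex → paxtor (Recipe 3).

Yes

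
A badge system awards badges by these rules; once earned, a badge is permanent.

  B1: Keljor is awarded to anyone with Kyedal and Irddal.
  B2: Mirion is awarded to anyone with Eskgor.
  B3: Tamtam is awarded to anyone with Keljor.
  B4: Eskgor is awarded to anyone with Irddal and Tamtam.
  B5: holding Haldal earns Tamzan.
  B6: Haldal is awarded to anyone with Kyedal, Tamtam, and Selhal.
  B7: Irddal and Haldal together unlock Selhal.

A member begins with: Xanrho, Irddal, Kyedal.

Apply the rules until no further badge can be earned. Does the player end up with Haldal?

No

Haldal would need Kyedal, Tamtam, and Selhal (B6), but Selhal is never earned.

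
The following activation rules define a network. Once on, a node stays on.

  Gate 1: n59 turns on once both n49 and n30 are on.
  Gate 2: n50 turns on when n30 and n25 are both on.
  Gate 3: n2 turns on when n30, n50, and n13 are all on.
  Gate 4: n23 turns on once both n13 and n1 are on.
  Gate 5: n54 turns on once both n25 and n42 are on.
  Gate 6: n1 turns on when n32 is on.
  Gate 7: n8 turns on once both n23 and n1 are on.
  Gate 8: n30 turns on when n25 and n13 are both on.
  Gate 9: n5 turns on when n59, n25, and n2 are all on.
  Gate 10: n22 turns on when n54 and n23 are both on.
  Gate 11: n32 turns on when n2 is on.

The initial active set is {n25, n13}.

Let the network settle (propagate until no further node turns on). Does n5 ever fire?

No

n5 would need n59, n25, and n2 (Gate 9), but n59 never turns on.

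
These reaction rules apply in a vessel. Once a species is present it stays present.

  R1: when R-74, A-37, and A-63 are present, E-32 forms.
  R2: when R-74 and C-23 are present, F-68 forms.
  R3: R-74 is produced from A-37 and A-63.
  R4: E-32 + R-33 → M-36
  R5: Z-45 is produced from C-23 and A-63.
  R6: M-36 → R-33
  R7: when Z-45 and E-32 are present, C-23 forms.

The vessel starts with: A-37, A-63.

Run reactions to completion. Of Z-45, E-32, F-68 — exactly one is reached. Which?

A-37 and A-63 present → R-74 forms (R3).
R-74, A-37, and A-63 present → E-32 forms (R1).
Z-45 would need C-23 and A-63 (R5), but C-23 never forms. F-68 would need R-74 and C-23 (R2), but C-23 never forms.

E-32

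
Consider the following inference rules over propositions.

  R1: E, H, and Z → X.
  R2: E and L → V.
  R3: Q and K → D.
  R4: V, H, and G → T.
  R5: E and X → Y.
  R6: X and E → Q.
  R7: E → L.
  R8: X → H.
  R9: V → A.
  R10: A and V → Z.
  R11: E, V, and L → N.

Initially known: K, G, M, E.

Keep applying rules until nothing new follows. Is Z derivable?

From E, R7 gives L.
E and L hold, so V follows (R2).
From V, R9 gives A.
From A and V, R10 gives Z.

Yes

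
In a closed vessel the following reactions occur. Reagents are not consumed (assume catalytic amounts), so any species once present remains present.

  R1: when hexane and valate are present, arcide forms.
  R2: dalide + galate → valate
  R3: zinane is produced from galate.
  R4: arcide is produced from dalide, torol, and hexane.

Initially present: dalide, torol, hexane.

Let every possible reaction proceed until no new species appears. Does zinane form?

No

zinane would need galate (R3), but galate never forms.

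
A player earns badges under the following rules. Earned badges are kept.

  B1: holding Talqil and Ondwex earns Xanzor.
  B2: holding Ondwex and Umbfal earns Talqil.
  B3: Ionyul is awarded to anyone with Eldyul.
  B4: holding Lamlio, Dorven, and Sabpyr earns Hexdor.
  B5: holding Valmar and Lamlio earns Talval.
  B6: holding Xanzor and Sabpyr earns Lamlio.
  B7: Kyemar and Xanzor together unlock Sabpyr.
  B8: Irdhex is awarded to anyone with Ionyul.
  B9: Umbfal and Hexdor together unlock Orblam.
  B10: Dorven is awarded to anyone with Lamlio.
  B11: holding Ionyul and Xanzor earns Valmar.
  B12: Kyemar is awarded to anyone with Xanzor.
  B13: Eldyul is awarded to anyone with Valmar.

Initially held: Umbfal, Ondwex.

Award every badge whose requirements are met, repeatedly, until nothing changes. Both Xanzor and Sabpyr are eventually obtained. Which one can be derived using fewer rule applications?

Xanzor

Xanzor: With Ondwex and Umbfal, Talqil is earned (B2). With Talqil and Ondwex, Xanzor is earned (B1). [2 rule applications]
Sabpyr: With Ondwex and Umbfal, Talqil is earned (B2). With Talqil and Ondwex, Xanzor is earned (B1). With Xanzor, Kyemar is earned (B12). With Kyemar and Xanzor, Sabpyr is earned (B7). [4 rule applications]
Xanzor needs fewer.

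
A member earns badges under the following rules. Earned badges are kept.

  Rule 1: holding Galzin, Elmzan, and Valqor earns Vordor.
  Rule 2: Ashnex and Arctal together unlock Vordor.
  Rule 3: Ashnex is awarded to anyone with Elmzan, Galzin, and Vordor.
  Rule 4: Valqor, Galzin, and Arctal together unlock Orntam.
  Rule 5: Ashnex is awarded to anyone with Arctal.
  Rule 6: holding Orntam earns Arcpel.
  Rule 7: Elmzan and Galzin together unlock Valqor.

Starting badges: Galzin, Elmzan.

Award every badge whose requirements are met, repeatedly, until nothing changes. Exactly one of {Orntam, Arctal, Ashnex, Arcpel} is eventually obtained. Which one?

Ashnex

With Elmzan and Galzin, Valqor is earned (Rule 7).
With Galzin, Elmzan, and Valqor, Vordor is earned (Rule 1).
With Elmzan, Galzin, and Vordor, Ashnex is earned (Rule 3).
No rule produces Arctal, and it is not given. Orntam would need Valqor, Galzin, and Arctal (Rule 4), but Arctal is never earned. Arcpel would need Orntam (Rule 6), but Orntam is never earned.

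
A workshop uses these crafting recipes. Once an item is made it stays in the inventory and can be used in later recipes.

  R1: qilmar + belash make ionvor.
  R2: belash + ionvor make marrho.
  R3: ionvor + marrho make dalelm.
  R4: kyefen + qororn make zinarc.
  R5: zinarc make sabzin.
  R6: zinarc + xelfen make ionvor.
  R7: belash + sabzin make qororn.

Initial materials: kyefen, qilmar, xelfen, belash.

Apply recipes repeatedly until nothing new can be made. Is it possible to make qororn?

No

qororn would need belash and sabzin (R7), but sabzin is never obtained.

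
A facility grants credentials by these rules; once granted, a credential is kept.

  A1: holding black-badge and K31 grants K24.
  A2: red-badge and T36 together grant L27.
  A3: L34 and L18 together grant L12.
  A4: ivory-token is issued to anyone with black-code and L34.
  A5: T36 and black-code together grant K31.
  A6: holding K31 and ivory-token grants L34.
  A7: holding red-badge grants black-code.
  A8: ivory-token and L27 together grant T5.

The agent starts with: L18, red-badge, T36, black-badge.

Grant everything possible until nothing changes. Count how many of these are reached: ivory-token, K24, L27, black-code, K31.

Holding red-badge and T36 grants L27 (A2).
Holding red-badge grants black-code (A7).
Holding T36 and black-code grants K31 (A5).
Holding black-badge and K31 grants K24 (A1).
ivory-token would need black-code and L34 (A4), but L34 is never granted.
K24: reached.
L27: reached.
black-code: reached.
K31: reached.
Reached: K24, L27, black-code, and K31 — 4 of the 5.

4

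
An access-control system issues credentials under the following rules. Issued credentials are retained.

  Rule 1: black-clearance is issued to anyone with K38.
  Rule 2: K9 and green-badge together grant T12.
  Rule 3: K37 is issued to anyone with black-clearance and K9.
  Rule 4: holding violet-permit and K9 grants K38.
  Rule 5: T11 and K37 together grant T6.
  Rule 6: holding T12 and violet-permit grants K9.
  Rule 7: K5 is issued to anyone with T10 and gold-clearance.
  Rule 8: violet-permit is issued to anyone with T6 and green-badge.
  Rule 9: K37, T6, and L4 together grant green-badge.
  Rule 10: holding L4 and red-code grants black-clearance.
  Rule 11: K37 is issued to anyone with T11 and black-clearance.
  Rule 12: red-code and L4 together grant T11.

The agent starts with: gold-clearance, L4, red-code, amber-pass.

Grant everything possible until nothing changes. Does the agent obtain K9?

K9 would need T12 and violet-permit (Rule 6), but T12 is never granted.

No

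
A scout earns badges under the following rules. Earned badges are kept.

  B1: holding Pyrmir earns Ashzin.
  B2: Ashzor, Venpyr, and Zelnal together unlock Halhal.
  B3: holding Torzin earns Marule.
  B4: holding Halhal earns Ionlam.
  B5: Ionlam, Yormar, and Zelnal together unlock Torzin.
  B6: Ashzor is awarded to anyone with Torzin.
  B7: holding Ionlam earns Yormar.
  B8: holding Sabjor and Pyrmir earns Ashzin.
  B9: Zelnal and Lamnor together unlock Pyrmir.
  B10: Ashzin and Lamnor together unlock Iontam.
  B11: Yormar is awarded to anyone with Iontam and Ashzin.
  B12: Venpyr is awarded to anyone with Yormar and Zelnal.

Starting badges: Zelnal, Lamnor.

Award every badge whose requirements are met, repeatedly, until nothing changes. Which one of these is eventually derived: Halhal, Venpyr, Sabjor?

Venpyr

With Zelnal and Lamnor, Pyrmir is earned (B9).
With Pyrmir, Ashzin is earned (B1).
With Ashzin and Lamnor, Iontam is earned (B10).
With Iontam and Ashzin, Yormar is earned (B11).
With Yormar and Zelnal, Venpyr is earned (B12).
No rule produces Sabjor, and it is not given. Halhal would need Ashzor, Venpyr, and Zelnal (B2), but Ashzor is never earned.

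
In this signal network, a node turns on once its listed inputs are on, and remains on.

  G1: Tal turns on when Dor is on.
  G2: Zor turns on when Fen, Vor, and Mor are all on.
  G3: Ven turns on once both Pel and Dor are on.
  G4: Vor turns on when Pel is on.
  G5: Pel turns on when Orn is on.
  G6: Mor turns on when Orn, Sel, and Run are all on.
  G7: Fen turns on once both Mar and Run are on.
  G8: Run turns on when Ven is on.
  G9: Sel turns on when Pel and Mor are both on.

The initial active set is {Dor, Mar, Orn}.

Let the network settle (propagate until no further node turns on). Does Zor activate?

No

Zor would need Fen, Vor, and Mor (G2), but Mor never turns on.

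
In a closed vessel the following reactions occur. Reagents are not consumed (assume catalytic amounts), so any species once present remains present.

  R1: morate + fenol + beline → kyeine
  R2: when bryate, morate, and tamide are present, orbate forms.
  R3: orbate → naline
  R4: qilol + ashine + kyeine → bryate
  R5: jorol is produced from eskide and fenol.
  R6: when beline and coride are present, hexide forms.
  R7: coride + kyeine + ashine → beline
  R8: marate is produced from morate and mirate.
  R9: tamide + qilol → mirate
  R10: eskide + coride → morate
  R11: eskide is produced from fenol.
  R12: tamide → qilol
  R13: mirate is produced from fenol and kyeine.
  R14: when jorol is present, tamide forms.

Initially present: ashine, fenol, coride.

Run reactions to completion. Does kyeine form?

No

kyeine would need morate, fenol, and beline (R1), but beline never forms.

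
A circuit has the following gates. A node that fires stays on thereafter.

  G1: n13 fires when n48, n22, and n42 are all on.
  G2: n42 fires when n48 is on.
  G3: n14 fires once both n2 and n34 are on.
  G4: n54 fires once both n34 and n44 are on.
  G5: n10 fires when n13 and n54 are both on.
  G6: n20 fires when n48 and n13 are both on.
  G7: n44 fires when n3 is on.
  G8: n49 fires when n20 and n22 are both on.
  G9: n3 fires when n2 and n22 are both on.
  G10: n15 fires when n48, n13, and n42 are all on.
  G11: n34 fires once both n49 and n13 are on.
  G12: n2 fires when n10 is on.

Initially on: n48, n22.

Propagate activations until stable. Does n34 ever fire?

n48 is on, so n42 fires (G2).
G1: n48, n22, and n42 on → n13 on.
G6: n48 and n13 on → n20 on.
n20 and n22 are on, so n49 fires (G8).
G11: n49 and n13 on → n34 on.

Yes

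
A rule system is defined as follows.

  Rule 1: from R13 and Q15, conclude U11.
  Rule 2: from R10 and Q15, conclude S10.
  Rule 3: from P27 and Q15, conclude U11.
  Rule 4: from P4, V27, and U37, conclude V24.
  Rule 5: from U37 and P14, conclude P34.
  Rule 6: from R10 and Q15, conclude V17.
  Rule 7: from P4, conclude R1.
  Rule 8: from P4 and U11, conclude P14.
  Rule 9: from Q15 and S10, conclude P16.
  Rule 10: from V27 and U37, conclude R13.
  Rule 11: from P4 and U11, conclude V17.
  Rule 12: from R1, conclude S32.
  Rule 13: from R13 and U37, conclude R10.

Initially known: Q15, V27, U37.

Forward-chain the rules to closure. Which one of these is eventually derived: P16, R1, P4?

V27 and U37 hold, so R13 follows (Rule 10).
R13 and U37 hold, so R10 follows (Rule 13).
R10 and Q15 hold, so S10 follows (Rule 2).
Q15 and S10 hold, so P16 follows (Rule 9).
R1 would need P4 (Rule 7), but P4 is never established. No rule produces P4, and it is not given.

P16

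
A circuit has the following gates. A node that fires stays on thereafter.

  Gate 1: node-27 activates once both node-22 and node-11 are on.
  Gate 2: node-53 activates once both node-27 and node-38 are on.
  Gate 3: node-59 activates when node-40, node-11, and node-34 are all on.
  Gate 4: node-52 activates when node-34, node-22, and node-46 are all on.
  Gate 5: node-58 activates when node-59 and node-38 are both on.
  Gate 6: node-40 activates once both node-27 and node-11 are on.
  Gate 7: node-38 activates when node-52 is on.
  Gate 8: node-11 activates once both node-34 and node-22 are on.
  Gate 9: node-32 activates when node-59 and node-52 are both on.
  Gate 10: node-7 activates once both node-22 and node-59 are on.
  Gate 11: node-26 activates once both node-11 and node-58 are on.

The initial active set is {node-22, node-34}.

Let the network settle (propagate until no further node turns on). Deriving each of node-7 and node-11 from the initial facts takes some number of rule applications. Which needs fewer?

node-11

node-11: Gate 8: node-34 and node-22 on → node-11 on. [1 rule application]
node-7: Gate 8: node-34 and node-22 on → node-11 on. Gate 1: node-22 and node-11 on → node-27 on. node-27 and node-11 are on, so node-40 activates (Gate 6). node-40, node-11, and node-34 are on, so node-59 activates (Gate 3). node-22 and node-59 are on, so node-7 activates (Gate 10). [5 rule applications]
node-11 needs fewer.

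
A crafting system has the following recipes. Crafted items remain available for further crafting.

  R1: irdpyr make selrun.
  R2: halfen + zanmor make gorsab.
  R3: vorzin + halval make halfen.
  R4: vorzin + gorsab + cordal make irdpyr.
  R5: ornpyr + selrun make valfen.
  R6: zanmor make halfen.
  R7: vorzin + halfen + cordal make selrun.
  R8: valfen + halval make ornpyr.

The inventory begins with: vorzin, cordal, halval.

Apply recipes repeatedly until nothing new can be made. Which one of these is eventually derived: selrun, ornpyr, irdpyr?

vorzin + halval → halfen (R3).
vorzin + halfen + cordal → selrun (R7).
irdpyr would need vorzin, gorsab, and cordal (R4), but gorsab is never obtained. ornpyr would need valfen and halval (R8), but valfen is never obtained.

selrun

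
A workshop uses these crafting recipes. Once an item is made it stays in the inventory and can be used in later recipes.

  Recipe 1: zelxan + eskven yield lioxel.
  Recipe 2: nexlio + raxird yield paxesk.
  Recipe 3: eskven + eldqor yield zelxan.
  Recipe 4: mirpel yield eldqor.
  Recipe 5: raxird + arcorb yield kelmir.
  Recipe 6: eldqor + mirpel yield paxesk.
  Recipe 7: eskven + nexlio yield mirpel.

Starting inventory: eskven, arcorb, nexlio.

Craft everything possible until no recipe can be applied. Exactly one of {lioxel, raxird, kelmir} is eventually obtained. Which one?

eskven + nexlio → mirpel (Recipe 7).
mirpel → eldqor (Recipe 4).
eskven + eldqor → zelxan (Recipe 3).
Using Recipe 1, zelxan and eskven make lioxel.
kelmir would need raxird and arcorb (Recipe 5), but raxird is never obtained. No rule produces raxird, and it is not given.

lioxel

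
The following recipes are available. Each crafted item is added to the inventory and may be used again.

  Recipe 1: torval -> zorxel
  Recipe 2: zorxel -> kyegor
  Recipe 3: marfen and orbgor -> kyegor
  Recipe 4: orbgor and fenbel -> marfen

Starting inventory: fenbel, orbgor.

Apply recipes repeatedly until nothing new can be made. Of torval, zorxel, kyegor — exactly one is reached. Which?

Using Recipe 4, orbgor and fenbel make marfen.
Using Recipe 3, marfen and orbgor make kyegor.
No rule produces torval, and it is not given. zorxel would need torval (Recipe 1), but torval is never obtained.

kyegor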